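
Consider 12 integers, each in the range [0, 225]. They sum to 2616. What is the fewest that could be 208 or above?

Each value short of 208 is at most 207, costing at least 225 − 207 = 18 against the maximum total of 2700.
We can afford to lose at most 2700 − 2616 = 84, so at most ⌊84/18⌋ = 4 fall short, and at least 8 are ≥ 208.
Exactly 8 works: 8 values at 225 and 4 at 207 total 2628; lower one of the high values by 12 (still ≥ 208) to hit 2616.

8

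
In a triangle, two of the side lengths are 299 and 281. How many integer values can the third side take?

The triangle inequality gives |299 − 281| < c < 299 + 281, i.e. 18 < c < 580.
So c can be any integer from 19 to 579: 561 values.

561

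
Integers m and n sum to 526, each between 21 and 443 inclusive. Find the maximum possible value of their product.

With m + n fixed, mn peaks when the two are closest together.
Taking m = 263 and n = 263 (both in [21, 443]) gives mn = 69169.

69169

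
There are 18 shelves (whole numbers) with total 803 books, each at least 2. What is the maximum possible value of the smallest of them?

If every one of the 18 were at least 45, the total would be at least 18 × 45 = 810 > 803.
Equality holds with 7 values of 44 and 11 values of 45.

44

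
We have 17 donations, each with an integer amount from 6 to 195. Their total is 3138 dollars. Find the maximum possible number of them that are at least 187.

16

With k values at 187 or above and the rest at least 6, the sum is at least 102 + 181k.
Since the sum is 3138, we need 181k ≤ 3036, i.e. k ≤ 16.
k = 16 is achieved by 16 values at 187 and 1 at 6, total 2998; add 140 to one value (staying below 187) to reach 3138.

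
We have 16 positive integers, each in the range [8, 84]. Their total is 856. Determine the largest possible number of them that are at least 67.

Suppose k of them are at least 67. Those contribute at least 67 each and the other 16 − k at least 8 each.
So the total is at least 67k + 8(16 − k) = 128 + 59k. This must be ≤ 856, giving k ≤ 12.
k = 12 is achieved by 12 values at 67 and 4 at 8, total 836; add 20 to one value (staying below 67) to reach 856.

12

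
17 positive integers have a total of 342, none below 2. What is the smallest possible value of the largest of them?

The average is 342/17 > 20, so not all 17 can be 20 or less; the largest is ≥ 21.
Achievable: 2 of them at 21 and 15 at 20 total 342.

21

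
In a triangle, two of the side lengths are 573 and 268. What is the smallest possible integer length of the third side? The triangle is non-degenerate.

306

The third side must exceed |573 − 268| = 305.
The smallest integer above 305 is 306.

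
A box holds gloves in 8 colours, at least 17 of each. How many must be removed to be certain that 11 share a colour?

81

You could draw 10 of every colour without reaching 11 of any — 80 in all.
One more forces 11 of some colour, so 80 + 1 = 81.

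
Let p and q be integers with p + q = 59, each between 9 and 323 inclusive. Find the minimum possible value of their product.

For a fixed sum, pq is smallest when p and q are as far apart as possible.
The extreme feasible split is p = 9, q = 50, giving pq = 450.

450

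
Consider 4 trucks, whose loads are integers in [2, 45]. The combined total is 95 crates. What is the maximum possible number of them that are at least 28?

Suppose k of them are at least 28. Those contribute at least 28 each and the other 4 − k at least 2 each.
So the total is at least 28k + 2(4 − k) = 8 + 26k. This must be ≤ 95, giving k ≤ 3.
k = 3 is achieved by 3 values at 28 and 1 at 2, total 86; add 9 to one value (staying below 28) to reach 95.

3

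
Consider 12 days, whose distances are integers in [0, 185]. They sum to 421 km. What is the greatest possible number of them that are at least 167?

2

Suppose k of them are at least 167. Those contribute at least 167 each and the other 12 − k at least 0 each.
So the total is at least 167k + 0(12 − k) = 0 + 167k. This must be ≤ 421, giving k ≤ 2.
k = 2 is achieved by 2 values at 167 and 10 at 0, total 334; add 87 to one value (staying below 167) to reach 421.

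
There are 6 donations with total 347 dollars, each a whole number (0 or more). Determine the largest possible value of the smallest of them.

57

The 6 values sum to 347, so their minimum is at most ⌊347/6⌋ = 57.
Taking 1 copy of 57 and 5 copies of 58 gives exactly 347, so 57 is attained.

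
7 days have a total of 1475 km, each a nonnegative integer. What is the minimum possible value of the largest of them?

211

Some value must be at least ⌈1475/7⌉ = 211, since 7 × 210 = 1470 < 1475.
Taking 2 copies of 210 and 5 copies of 211 gives exactly 1475, so 211 is attained.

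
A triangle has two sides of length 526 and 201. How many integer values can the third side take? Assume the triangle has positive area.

The triangle inequality gives |526 − 201| < c < 526 + 201, i.e. 325 < c < 727.
So c can be any integer from 326 to 726: 401 values.

401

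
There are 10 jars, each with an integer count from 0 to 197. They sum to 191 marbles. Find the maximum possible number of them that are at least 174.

1

If k of the values are ≥ 174, the total is ≥ 174k + 0(10 − k).
Setting 174k + 0(10 − k) ≤ 191 gives 174k ≤ 191, so k ≤ 1.
k = 1 is achieved by 1 value at 174 and 9 at 0, total 174; add 17 to one value (staying below 174) to reach 191.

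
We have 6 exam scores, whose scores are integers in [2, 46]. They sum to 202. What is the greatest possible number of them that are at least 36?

With k values at 36 or above and the rest at least 2, the sum is at least 12 + 34k.
Since the sum is 202, we need 34k ≤ 190, i.e. k ≤ 5.
k = 5 is achieved by 5 values at 36 and 1 at 2, total 182; add 20 to one value (staying below 36) to reach 202.

5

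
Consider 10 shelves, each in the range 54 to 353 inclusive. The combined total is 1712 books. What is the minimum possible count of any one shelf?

To make one shelf as small as possible, make the other 9 as large as possible.
The other 9 can take up 9 × 353 = 3177 ≥ 1712 − 54, so one shelf can sit at its floor of 54.
Achievable: one at 54 and the other 9 totalling 1658, which fits since 9 × 54 ≤ 1658 ≤ 9 × 353.

54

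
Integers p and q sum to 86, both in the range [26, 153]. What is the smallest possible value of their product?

Since p + q is fixed, pushing one of them to its bound minimizes the product.
At the endpoint p = 26, q = 86 − 26 = 60, so pq = 26 × 60 = 1560.

1560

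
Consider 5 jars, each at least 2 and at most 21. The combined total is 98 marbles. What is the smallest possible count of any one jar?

Minimizing one value means maximizing the remaining 4.
The other 4 contribute at most 4 × 21 = 84, leaving at least 98 − 84 = 14.
Since 14 ≥ 2, this is achievable: one at 14 and 4 at 21.

14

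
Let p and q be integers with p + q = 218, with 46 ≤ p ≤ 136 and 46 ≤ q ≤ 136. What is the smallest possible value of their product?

11152

Since p + q is fixed, pushing one of them to its bound minimizes the product.
The extreme feasible split is p = 82, q = 136, giving pq = 11152.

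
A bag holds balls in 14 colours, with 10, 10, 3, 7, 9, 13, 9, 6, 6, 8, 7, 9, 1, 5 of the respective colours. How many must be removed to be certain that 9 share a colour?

In the worst case you take as many as possible of each colour without reaching 9: 8 + 8 + 3 + 7 + 8 + 8 + 8 + 6 + 6 + 8 + 7 + 8 + 1 + 5 = 91.
The next one must give 9 of some colour, so 91 + 1 = 92.

92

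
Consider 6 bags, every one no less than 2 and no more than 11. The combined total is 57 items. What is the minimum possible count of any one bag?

To make one bag as small as possible, make the other 5 as large as possible.
The other 5 contribute at most 5 × 11 = 55, leaving at least 57 − 55 = 2.
Since 2 ≥ 2, this is achievable: one at 2 and 5 at 11.

2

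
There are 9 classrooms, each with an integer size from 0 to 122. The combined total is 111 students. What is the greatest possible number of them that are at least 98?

Suppose k of them are at least 98. Those contribute at least 98 each and the other 9 − k at least 0 each.
So the total is at least 98k + 0(9 − k) = 0 + 98k. This must be ≤ 111, giving k ≤ 1.
k = 1 is achieved by 1 value at 98 and 8 at 0, total 98; add 13 to one value (staying below 98) to reach 111.

1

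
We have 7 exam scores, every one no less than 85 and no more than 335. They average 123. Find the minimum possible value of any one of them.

Minimizing one value means maximizing the remaining 6.
The total is 7 × 123 = 861.
The other 6 can take up 6 × 335 = 2010 ≥ 861 − 85, so one score can sit at its floor of 85.
Achievable: one at 85 and the other 6 totalling 776, which fits since 6 × 85 ≤ 776 ≤ 6 × 335.

85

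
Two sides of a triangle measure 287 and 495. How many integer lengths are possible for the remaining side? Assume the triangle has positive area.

The triangle inequality gives |287 − 495| < c < 287 + 495, i.e. 208 < c < 782.
So c can be any integer from 209 to 781: 573 values.

573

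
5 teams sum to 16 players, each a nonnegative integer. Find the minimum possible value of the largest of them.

Some value must be at least ⌈16/5⌉ = 4, since 5 × 3 = 15 < 16.
Achievable: 1 of them at 4 and 4 at 3 total 16.

4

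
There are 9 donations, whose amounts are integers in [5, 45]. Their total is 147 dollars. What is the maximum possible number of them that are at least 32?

3

Suppose k of them are at least 32. Those contribute at least 32 each and the other 9 − k at least 5 each.
So the total is at least 32k + 5(9 − k) = 45 + 27k. This must be ≤ 147, giving k ≤ 3.
k = 3 is achieved by 3 values at 32 and 6 at 5, total 126; add 21 to one value (staying below 32) to reach 147.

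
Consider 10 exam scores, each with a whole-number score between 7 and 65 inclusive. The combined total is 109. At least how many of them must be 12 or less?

4

If only k of them are at most 12, the other 10 − k are at least 13, so the total is at least (10 − k)·13 + k·7.
This is ≤ 109, so (10 − k)·13 + 7k ≤ 109, which gives k ≥ 4.
Exactly 4 works: 4 values at 7 and 6 at 13 total 106; raise one of the low values by 3 (still ≤ 12) to hit 109.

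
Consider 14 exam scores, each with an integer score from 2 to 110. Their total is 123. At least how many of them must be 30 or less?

11

Each value above 30 is at least 31, contributing at least 31 − 2 = 29 above the floor 2.
The sum exceeds the floor total 28 by 95, so at most ⌊95/29⌋ = 3 exceed 30, and at least 11 are ≤ 30.
Exactly 11 works: 11 values at 2 and 3 at 31 total 115; raise one of the low values by 8 (still ≤ 30) to hit 123.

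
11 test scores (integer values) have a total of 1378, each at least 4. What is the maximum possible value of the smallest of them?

The 11 values sum to 1378, so their minimum is at most ⌊1378/11⌋ = 125.
Achievable: 8 of them at 125 and 3 at 126 total 1378.

125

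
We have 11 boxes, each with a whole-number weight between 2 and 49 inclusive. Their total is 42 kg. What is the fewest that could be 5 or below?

Let j be the number exceeding 5. Then the total is ≥ 6·j + 2·(11 − j) = 22 + 4j.
So 4j ≤ 20 and j ≤ 5; hence at least 11 − 5 = 6 are ≤ 5.
Exactly 6 works: 6 values at 2 and 5 at 6 total 42.

6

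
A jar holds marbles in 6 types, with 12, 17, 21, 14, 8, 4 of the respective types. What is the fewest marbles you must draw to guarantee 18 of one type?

In the worst case you take as many as possible of each type without reaching 18: 12 + 17 + 17 + 14 + 8 + 4 = 72.
The next one must give 18 of some type, so 72 + 1 = 73.

73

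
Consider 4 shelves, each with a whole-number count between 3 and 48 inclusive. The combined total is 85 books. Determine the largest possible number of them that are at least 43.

1

If k of the values are ≥ 43, the total is ≥ 43k + 3(4 − k).
Setting 43k + 3(4 − k) ≤ 85 gives 40k ≤ 73, so k ≤ 1.
k = 1 is achieved by 1 value at 43 and 3 at 3, total 52; add 33 to one value (staying below 43) to reach 85.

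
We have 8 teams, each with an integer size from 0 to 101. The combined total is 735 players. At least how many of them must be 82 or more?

5

Suppose at most 8 − j of them reach 82; then j values are ≤ 81 and the rest ≤ 101.
The total is then ≤ 81·j + 101·(8 − j) = 808 − 20j. For this to be ≥ 735 we need j ≤ 3, so at least 8 − 3 = 5 must reach 82.
Exactly 5 works: 5 values at 101 and 3 at 81 total 748; lower one of the high values by 13 (still ≥ 82) to hit 735.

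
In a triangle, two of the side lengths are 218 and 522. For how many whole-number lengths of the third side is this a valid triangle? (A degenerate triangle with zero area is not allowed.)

The triangle inequality gives |218 − 522| < c < 218 + 522, i.e. 304 < c < 740.
So c can be any integer from 305 to 739: 435 values.

435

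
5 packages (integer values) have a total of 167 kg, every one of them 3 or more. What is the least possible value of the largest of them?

34

The average is 167/5 > 33, so not all 5 can be 33 or less; the largest is ≥ 34.
Achievable: 2 of them at 34 and 3 at 33 total 167.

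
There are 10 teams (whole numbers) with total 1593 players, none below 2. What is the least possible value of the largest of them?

The average is 1593/10 > 159, so not all 10 can be 159 or less; the largest is ≥ 160.
Equality holds with 3 values of 160 and 7 values of 159.

160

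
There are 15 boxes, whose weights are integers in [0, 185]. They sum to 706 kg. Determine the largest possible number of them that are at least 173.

4

With k values at 173 or above and the rest at least 0, the sum is at least 0 + 173k.
Since the sum is 706, we need 173k ≤ 706, i.e. k ≤ 4.
k = 4 is achieved by 4 values at 173 and 11 at 0, total 692; add 14 to one value (staying below 173) to reach 706.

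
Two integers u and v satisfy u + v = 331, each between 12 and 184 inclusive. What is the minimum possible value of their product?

27048

For a fixed sum, uv is smallest when u and v are as far apart as possible.
At the endpoint u = 147, v = 331 − 147 = 184, so uv = 147 × 184 = 27048.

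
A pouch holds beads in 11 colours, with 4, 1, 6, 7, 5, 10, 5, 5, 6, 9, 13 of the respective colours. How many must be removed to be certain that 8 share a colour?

61

In the worst case you take as many as possible of each colour without reaching 8: 4 + 1 + 6 + 7 + 5 + 7 + 5 + 5 + 6 + 7 + 7 = 60.
The next one must give 8 of some colour, so 60 + 1 = 61.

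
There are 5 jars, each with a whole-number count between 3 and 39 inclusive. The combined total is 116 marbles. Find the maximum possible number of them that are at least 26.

4

With k values at 26 or above and the rest at least 3, the sum is at least 15 + 23k.
Since the sum is 116, we need 23k ≤ 101, i.e. k ≤ 4.
k = 4 is achieved by 4 values at 26 and 1 at 3, total 107; add 9 to one value (staying below 26) to reach 116.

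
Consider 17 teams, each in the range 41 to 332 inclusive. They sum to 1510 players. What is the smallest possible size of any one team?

41

To make one team as small as possible, make the other 16 as large as possible.
The other 16 can take up 16 × 332 = 5312 ≥ 1510 − 41, so one team can sit at its floor of 41.
Achievable: one at 41 and the other 16 totalling 1469, which fits since 16 × 41 ≤ 1469 ≤ 16 × 332.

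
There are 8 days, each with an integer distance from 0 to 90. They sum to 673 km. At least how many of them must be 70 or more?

If only k of them are at least 70, the other 8 − k are at most 69, so the total is at most k·90 + (8 − k)·69.
This must reach 673, so k·90 + (8 − k)·69 ≥ 673, giving k ≥ 6.
Exactly 6 works: 6 values at 90 and 2 at 69 total 678; lower one of the high values by 5 (still ≥ 70) to hit 673.

6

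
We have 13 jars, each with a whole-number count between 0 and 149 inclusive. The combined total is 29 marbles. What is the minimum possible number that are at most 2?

Let j be the number exceeding 2. Then the total is ≥ 3·j + 0·(13 − j) = 0 + 3j.
So 3j ≤ 29 and j ≤ 9; hence at least 13 − 9 = 4 are ≤ 2.
Exactly 4 works: 4 values at 0 and 9 at 3 total 27; raise one of the low values by 2 (still ≤ 2) to hit 29.

4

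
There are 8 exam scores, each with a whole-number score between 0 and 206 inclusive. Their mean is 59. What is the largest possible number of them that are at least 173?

2

The total is 8 × 59 = 472.
Suppose k of them are at least 173. Those contribute at least 173 each and the other 8 − k at least 0 each.
So the total is at least 173k + 0(8 − k) = 0 + 173k. This must be ≤ 472, giving k ≤ 2.
k = 2 is achieved by 2 values at 173 and 6 at 0, total 346; add 126 to one value (staying below 173) to reach 472.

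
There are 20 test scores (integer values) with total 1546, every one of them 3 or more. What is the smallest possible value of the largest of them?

78

Some value must be at least ⌈1546/20⌉ = 78, since 20 × 77 = 1540 < 1546.
Achievable: 6 of them at 78 and 14 at 77 total 1546.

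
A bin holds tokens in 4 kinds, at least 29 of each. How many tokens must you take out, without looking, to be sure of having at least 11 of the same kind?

41

In the worst case you draw 10 of each of the 4 kinds: 4 × 10 = 40.
One more forces 11 of some kind, so 40 + 1 = 41.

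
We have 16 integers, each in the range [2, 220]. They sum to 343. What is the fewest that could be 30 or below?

6

Let j be the number exceeding 30. Then the total is ≥ 31·j + 2·(16 − j) = 32 + 29j.
So 29j ≤ 311 and j ≤ 10; hence at least 16 − 10 = 6 are ≤ 30.
Exactly 6 works: 6 values at 2 and 10 at 31 total 322; raise one of the low values by 21 (still ≤ 30) to hit 343.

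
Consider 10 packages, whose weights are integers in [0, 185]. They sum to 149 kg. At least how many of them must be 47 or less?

7

Let j be the number exceeding 47. Then the total is ≥ 48·j + 0·(10 − j) = 0 + 48j.
So 48j ≤ 149 and j ≤ 3; hence at least 10 − 3 = 7 are ≤ 47.
Exactly 7 works: 7 values at 0 and 3 at 48 total 144; raise one of the low values by 5 (still ≤ 47) to hit 149.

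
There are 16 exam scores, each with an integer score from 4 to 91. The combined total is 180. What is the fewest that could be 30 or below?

Let j be the number exceeding 30. Then the total is ≥ 31·j + 4·(16 − j) = 64 + 27j.
So 27j ≤ 116 and j ≤ 4; hence at least 16 − 4 = 12 are ≤ 30.
Exactly 12 works: 12 values at 4 and 4 at 31 total 172; raise one of the low values by 8 (still ≤ 30) to hit 180.

12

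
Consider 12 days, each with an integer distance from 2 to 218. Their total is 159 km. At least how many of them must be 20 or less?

Let j be the number exceeding 20. Then the total is ≥ 21·j + 2·(12 − j) = 24 + 19j.
So 19j ≤ 135 and j ≤ 7; hence at least 12 − 7 = 5 are ≤ 20.
Exactly 5 works: 5 values at 2 and 7 at 21 total 157; raise one of the low values by 2 (still ≤ 20) to hit 159.

5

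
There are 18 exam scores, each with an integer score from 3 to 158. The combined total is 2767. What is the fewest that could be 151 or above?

9

Each value short of 151 is at most 150, costing at least 158 − 150 = 8 against the maximum total of 2844.
We can afford to lose at most 2844 − 2767 = 77, so at most ⌊77/8⌋ = 9 fall short, and at least 9 are ≥ 151.
Exactly 9 works: 9 values at 158 and 9 at 150 total 2772; lower one of the high values by 5 (still ≥ 151) to hit 2767.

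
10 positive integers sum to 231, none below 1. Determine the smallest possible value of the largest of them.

24

Some value must be at least ⌈231/10⌉ = 24, since 10 × 23 = 230 < 231.
Equality holds with 1 value of 24 and 9 values of 23.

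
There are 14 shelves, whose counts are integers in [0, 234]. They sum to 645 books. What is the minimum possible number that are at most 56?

If only k of them are at most 56, the other 14 − k are at least 57, so the total is at least (14 − k)·57 + k·0.
This is ≤ 645, so (14 − k)·57 + 0k ≤ 645, which gives k ≥ 3.
Exactly 3 works: 3 values at 0 and 11 at 57 total 627; raise one of the low values by 18 (still ≤ 56) to hit 645.

3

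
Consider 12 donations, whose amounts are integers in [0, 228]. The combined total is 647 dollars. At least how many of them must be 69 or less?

3

Each value above 69 is at least 70, contributing at least 70 − 0 = 70 above the floor 0.
The sum exceeds the floor total 0 by 647, so at most ⌊647/70⌋ = 9 exceed 69, and at least 3 are ≤ 69.
Exactly 3 works: 3 values at 0 and 9 at 70 total 630; raise one of the low values by 17 (still ≤ 69) to hit 647.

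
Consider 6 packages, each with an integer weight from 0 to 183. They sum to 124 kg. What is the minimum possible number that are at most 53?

Each value above 53 is at least 54, contributing at least 54 − 0 = 54 above the floor 0.
The sum exceeds the floor total 0 by 124, so at most ⌊124/54⌋ = 2 exceed 53, and at least 4 are ≤ 53.
Exactly 4 works: 4 values at 0 and 2 at 54 total 108; raise one of the low values by 16 (still ≤ 53) to hit 124.

4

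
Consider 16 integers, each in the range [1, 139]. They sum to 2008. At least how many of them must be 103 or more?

11

If only k of them are at least 103, the other 16 − k are at most 102, so the total is at most k·139 + (16 − k)·102.
This must reach 2008, so k·139 + (16 − k)·102 ≥ 2008, giving k ≥ 11.
Exactly 11 works: 11 values at 139 and 5 at 102 total 2039; lower one of the high values by 31 (still ≥ 103) to hit 2008.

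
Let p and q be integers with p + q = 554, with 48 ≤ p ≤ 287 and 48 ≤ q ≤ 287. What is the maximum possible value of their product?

76729

For a fixed sum, the product pq is largest when p and q are as close as possible.
Taking p = 277 and q = 277 (both in [48, 287]) gives pq = 76729.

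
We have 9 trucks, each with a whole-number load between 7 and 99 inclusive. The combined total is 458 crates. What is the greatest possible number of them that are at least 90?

If k of the values are ≥ 90, the total is ≥ 90k + 7(9 − k).
Setting 90k + 7(9 − k) ≤ 458 gives 83k ≤ 395, so k ≤ 4.
k = 4 is achieved by 4 values at 90 and 5 at 7, total 395; add 63 to one value (staying below 90) to reach 458.

4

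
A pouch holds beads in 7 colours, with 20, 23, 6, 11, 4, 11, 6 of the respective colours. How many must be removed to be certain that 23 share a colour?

81

In the worst case you take as many as possible of each colour without reaching 23: 20 + 22 + 6 + 11 + 4 + 11 + 6 = 80.
The next one must give 23 of some colour, so 80 + 1 = 81.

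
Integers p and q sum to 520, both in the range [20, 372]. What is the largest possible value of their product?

67600

pq = p(520 − p) is maximized when p is as near 520/2 as the bounds allow.
Taking p = 260 and q = 260 (both in [20, 372]) gives pq = 67600.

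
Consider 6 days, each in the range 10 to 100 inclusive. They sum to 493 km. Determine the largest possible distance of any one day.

Maximizing one value means minimizing the remaining 5.
The other 5 contribute at least 5 × 10 = 50, leaving at most 493 − 50 = 443.
But each day is capped at 100, so the maximum is 100.
Achievable: one at 100 and the other 5 totalling 393, which fits since 5 × 10 ≤ 393 ≤ 5 × 100.

100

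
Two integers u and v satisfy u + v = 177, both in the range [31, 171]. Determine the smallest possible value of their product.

Since u + v is fixed, pushing one of them to its bound minimizes the product.
At the endpoint u = 31, v = 177 − 31 = 146, so uv = 31 × 146 = 4526.

4526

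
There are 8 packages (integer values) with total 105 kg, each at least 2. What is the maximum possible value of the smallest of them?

13

If every one of the 8 were at least 14, the total would be at least 8 × 14 = 112 > 105.
Achievable: 7 of them at 13 and 1 at 14 total 105.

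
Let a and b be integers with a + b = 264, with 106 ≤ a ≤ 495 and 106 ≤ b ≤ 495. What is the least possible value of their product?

Since a + b is fixed, pushing one of them to its bound minimizes the product.
The extreme feasible split is a = 106, b = 158, giving ab = 16748.

16748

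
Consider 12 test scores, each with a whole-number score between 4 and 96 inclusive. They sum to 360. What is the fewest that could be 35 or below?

Each value above 35 is at least 36, contributing at least 36 − 4 = 32 above the floor 4.
The sum exceeds the floor total 48 by 312, so at most ⌊312/32⌋ = 9 exceed 35, and at least 3 are ≤ 35.
Exactly 3 works: 3 values at 4 and 9 at 36 total 336; raise one of the low values by 24 (still ≤ 35) to hit 360.

3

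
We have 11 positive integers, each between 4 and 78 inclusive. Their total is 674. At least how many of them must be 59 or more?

2

Each value short of 59 is at most 58, costing at least 78 − 58 = 20 against the maximum total of 858.
We can afford to lose at most 858 − 674 = 184, so at most ⌊184/20⌋ = 9 fall short, and at least 2 are ≥ 59.
Exactly 2 works: 2 values at 78 and 9 at 58 total 678; lower one of the high values by 4 (still ≥ 59) to hit 674.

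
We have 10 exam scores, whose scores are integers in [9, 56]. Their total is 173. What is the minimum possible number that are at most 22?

If only k of them are at most 22, the other 10 − k are at least 23, so the total is at least (10 − k)·23 + k·9.
This is ≤ 173, so (10 − k)·23 + 9k ≤ 173, which gives k ≥ 5.
Exactly 5 works: 5 values at 9 and 5 at 23 total 160; raise one of the low values by 13 (still ≤ 22) to hit 173.

5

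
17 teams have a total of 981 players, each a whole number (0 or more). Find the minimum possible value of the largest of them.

58

The 17 values sum to 981, so their maximum is at least ⌈981/17⌉ = 58.
Equality holds with 12 values of 58 and 5 values of 57.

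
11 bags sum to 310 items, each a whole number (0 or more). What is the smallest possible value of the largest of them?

29

The 11 values sum to 310, so their maximum is at least ⌈310/11⌉ = 29.
Equality holds with 2 values of 29 and 9 values of 28.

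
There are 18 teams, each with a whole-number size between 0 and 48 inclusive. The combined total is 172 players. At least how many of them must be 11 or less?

4

Each value above 11 is at least 12, contributing at least 12 − 0 = 12 above the floor 0.
The sum exceeds the floor total 0 by 172, so at most ⌊172/12⌋ = 14 exceed 11, and at least 4 are ≤ 11.
Exactly 4 works: 4 values at 0 and 14 at 12 total 168; raise one of the low values by 4 (still ≤ 11) to hit 172.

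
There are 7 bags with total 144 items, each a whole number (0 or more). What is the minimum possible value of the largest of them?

If every one of the 7 were at most 20, the total would be at most 7 × 20 = 140 < 144.
Taking 3 copies of 20 and 4 copies of 21 gives exactly 144, so 21 is attained.

21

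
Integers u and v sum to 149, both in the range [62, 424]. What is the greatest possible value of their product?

uv = u(149 − u) is maximized when u is as near 149/2 as the bounds allow.
Taking u = 74 and v = 75 (both in [62, 424]) gives uv = 5550.

5550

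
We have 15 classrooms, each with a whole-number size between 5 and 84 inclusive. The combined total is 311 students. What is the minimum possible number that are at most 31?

If only k of them are at most 31, the other 15 − k are at least 32, so the total is at least (15 − k)·32 + k·5.
This is ≤ 311, so (15 − k)·32 + 5k ≤ 311, which gives k ≥ 7.
Exactly 7 works: 7 values at 5 and 8 at 32 total 291; raise one of the low values by 20 (still ≤ 31) to hit 311.

7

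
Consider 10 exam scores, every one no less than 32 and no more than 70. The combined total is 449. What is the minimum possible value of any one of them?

32

Minimizing one value means maximizing the remaining 9.
The other 9 can take up 9 × 70 = 630 ≥ 449 − 32, so one score can sit at its floor of 32.
Achievable: one at 32 and the other 9 totalling 417, which fits since 9 × 32 ≤ 417 ≤ 9 × 70.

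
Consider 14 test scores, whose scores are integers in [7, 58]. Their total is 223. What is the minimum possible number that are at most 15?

1

If only k of them are at most 15, the other 14 − k are at least 16, so the total is at least (14 − k)·16 + k·7.
This is ≤ 223, so (14 − k)·16 + 7k ≤ 223, which gives k ≥ 1.
Exactly 1 works: 1 value at 7 and 13 at 16 total 215; raise one of the low values by 8 (still ≤ 15) to hit 223.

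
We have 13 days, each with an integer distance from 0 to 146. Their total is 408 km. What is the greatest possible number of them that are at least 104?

3

Suppose k of them are at least 104. Those contribute at least 104 each and the other 13 − k at least 0 each.
So the total is at least 104k + 0(13 − k) = 0 + 104k. This must be ≤ 408, giving k ≤ 3.
k = 3 is achieved by 3 values at 104 and 10 at 0, total 312; add 96 to one value (staying below 104) to reach 408.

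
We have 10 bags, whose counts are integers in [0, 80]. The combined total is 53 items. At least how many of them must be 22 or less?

If only k of them are at most 22, the other 10 − k are at least 23, so the total is at least (10 − k)·23 + k·0.
This is ≤ 53, so (10 − k)·23 + 0k ≤ 53, which gives k ≥ 8.
Exactly 8 works: 8 values at 0 and 2 at 23 total 46; raise one of the low values by 7 (still ≤ 22) to hit 53.

8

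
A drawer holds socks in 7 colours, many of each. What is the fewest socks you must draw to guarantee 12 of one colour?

78

You could draw 11 of every colour without reaching 12 of any — 77 in all.
One more forces 12 of some colour, so 77 + 1 = 78.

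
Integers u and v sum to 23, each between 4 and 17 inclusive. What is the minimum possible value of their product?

uv = u(23 − u) is concave in u, so over [6, 17] it is minimized at an endpoint.
The extreme feasible split is u = 6, v = 17, giving uv = 102.

102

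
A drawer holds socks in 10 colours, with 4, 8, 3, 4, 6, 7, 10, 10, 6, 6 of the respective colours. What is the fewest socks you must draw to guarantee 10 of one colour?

In the worst case you take as many as possible of each colour without reaching 10: 4 + 8 + 3 + 4 + 6 + 7 + 9 + 9 + 6 + 6 = 62.
The next one must give 10 of some colour, so 62 + 1 = 63.

63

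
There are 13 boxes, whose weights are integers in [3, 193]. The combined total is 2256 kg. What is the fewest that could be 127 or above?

If only k of them are at least 127, the other 13 − k are at most 126, so the total is at most k·193 + (13 − k)·126.
This must reach 2256, so k·193 + (13 − k)·126 ≥ 2256, giving k ≥ 10.
Exactly 10 works: 10 values at 193 and 3 at 126 total 2308; lower one of the high values by 52 (still ≥ 127) to hit 2256.

10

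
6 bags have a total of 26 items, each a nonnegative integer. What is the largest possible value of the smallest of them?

4

The average is 26/6 < 5, so some value is ≤ 4.
Equality holds with 4 values of 4 and 2 values of 5.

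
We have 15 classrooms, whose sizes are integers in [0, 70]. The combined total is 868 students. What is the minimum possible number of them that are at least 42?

Suppose at most 15 − j of them reach 42; then j values are ≤ 41 and the rest ≤ 70.
The total is then ≤ 41·j + 70·(15 − j) = 1050 − 29j. For this to be ≥ 868 we need j ≤ 6, so at least 15 − 6 = 9 must reach 42.
Exactly 9 works: 9 values at 70 and 6 at 41 total 876; lower one of the high values by 8 (still ≥ 42) to hit 868.

9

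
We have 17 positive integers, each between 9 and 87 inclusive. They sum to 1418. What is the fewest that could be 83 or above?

5

Suppose at most 17 − j of them reach 83; then j values are ≤ 82 and the rest ≤ 87.
The total is then ≤ 82·j + 87·(17 − j) = 1479 − 5j. For this to be ≥ 1418 we need j ≤ 12, so at least 17 − 12 = 5 must reach 83.
Exactly 5 works: 5 values at 87 and 12 at 82 total 1419; lower one of the high values by 1 (still ≥ 83) to hit 1418.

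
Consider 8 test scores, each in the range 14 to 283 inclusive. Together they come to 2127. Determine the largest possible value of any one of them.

283

Maximizing one value means minimizing the remaining 7.
The other 7 contribute at least 7 × 14 = 98, leaving at most 2127 − 98 = 2029.
But each score is capped at 283, so the maximum is 283.
Achievable: one at 283 and the other 7 totalling 1844, which fits since 7 × 14 ≤ 1844 ≤ 7 × 283.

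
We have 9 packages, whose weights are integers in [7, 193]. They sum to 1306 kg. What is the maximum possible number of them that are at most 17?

Each value at 17 or below falls at least 193 − 17 = 176 short of the ceiling 193.
The ceiling total is 9 × 193 = 1737, and we need 1306, so at most ⌊(1737 − 1306)/176⌋ = 2 can be that low.
k = 2 is achieved by 2 values at 17 and 7 at 193, total 1385; lower one of the 193's by 79 (still > 17) to reach 1306.

2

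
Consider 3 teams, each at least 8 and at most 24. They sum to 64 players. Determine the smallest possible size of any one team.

16

To make one team as small as possible, make the other 2 as large as possible.
The other 2 contribute at most 2 × 24 = 48, leaving at least 64 − 48 = 16.
Since 16 ≥ 8, this is achievable: one at 16 and 2 at 24.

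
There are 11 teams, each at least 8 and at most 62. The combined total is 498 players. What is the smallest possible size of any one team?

Minimizing one value means maximizing the remaining 10.
The other 10 can take up 10 × 62 = 620 ≥ 498 − 8, so one team can sit at its floor of 8.
Achievable: one at 8 and the other 10 totalling 490, which fits since 10 × 8 ≤ 490 ≤ 10 × 62.

8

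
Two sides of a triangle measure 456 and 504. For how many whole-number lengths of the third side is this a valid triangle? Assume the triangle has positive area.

The triangle inequality gives |456 − 504| < c < 456 + 504, i.e. 48 < c < 960.
So c can be any integer from 49 to 959: 911 values.

911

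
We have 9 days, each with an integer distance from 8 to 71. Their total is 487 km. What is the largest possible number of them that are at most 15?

2

Suppose k of them are at most 15. Those contribute at most 15 each and the rest at most 71 each.
So the total is at most 15k + 71(9 − k) = 639 − 56k. This must still be ≥ 487, so k ≤ 2.
k = 2 is achieved by 2 values at 15 and 7 at 71, total 527; lower one of the 71's by 40 (still > 15) to reach 487.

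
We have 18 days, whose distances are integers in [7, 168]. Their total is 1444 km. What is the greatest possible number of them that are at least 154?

8

If k of the values are ≥ 154, the total is ≥ 154k + 7(18 − k).
Setting 154k + 7(18 − k) ≤ 1444 gives 147k ≤ 1318, so k ≤ 8.
k = 8 is achieved by 8 values at 154 and 10 at 7, total 1302; add 142 to one value (staying below 154) to reach 1444.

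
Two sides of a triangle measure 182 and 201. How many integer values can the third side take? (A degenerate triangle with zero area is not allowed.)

The triangle inequality gives |182 − 201| < c < 182 + 201, i.e. 19 < c < 383.
So c can be any integer from 20 to 382: 363 values.

363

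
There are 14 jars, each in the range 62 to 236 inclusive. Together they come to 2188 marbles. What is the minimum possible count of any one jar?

62

Minimizing one value means maximizing the remaining 13.
The other 13 can take up 13 × 236 = 3068 ≥ 2188 − 62, so one jar can sit at its floor of 62.
Achievable: one at 62 and the other 13 totalling 2126, which fits since 13 × 62 ≤ 2126 ≤ 13 × 236.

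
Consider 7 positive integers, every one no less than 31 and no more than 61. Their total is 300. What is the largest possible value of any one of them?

61

To make one integer as large as possible, make the other 6 as small as possible.
The other 6 contribute at least 6 × 31 = 186, leaving at most 300 − 186 = 114.
But each integer is capped at 61, so the maximum is 61.
Achievable: one at 61 and the other 6 totalling 239, which fits since 6 × 31 ≤ 239 ≤ 6 × 61.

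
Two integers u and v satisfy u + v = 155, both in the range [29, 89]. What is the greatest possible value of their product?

6006

For a fixed sum, the product uv is largest when u and v are as close as possible.
Taking u = 77 and v = 78 (both in [29, 89]) gives uv = 6006.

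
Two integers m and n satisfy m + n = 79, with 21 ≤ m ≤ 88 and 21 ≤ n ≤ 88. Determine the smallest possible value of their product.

1218

Since m + n is fixed, pushing one of them to its bound minimizes the product.
At the endpoint m = 21, n = 79 − 21 = 58, so mn = 21 × 58 = 1218.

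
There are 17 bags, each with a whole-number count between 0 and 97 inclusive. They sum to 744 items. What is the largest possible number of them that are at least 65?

If k of the values are ≥ 65, the total is ≥ 65k + 0(17 − k).
Setting 65k + 0(17 − k) ≤ 744 gives 65k ≤ 744, so k ≤ 11.
k = 11 is achieved by 11 values at 65 and 6 at 0, total 715; add 29 to one value (staying below 65) to reach 744.

11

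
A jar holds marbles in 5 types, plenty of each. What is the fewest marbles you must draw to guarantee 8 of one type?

You could draw 7 of every type without reaching 8 of any — 35 in all.
One more forces 8 of some type, so 35 + 1 = 36.

36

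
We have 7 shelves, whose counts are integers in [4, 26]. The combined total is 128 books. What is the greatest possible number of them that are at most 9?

Each value at 9 or below falls at least 26 − 9 = 17 short of the ceiling 26.
The ceiling total is 7 × 26 = 182, and we need 128, so at most ⌊(182 − 128)/17⌋ = 3 can be that low.
k = 3 is achieved by 3 values at 9 and 4 at 26, total 131; lower one of the 26's by 3 (still > 9) to reach 128.

3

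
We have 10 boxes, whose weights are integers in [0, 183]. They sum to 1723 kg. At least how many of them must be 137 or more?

Suppose at most 10 − j of them reach 137; then j values are ≤ 136 and the rest ≤ 183.
The total is then ≤ 136·j + 183·(10 − j) = 1830 − 47j. For this to be ≥ 1723 we need j ≤ 2, so at least 10 − 2 = 8 must reach 137.
Exactly 8 works: 8 values at 183 and 2 at 136 total 1736; lower one of the high values by 13 (still ≥ 137) to hit 1723.

8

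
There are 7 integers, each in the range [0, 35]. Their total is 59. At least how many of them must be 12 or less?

Each value above 12 is at least 13, contributing at least 13 − 0 = 13 above the floor 0.
The sum exceeds the floor total 0 by 59, so at most ⌊59/13⌋ = 4 exceed 12, and at least 3 are ≤ 12.
Exactly 3 works: 3 values at 0 and 4 at 13 total 52; raise one of the low values by 7 (still ≤ 12) to hit 59.

3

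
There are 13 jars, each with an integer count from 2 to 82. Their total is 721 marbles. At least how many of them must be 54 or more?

2

If only k of them are at least 54, the other 13 − k are at most 53, so the total is at most k·82 + (13 − k)·53.
This must reach 721, so k·82 + (13 − k)·53 ≥ 721, giving k ≥ 2.
Exactly 2 works: 2 values at 82 and 11 at 53 total 747; lower one of the high values by 26 (still ≥ 54) to hit 721.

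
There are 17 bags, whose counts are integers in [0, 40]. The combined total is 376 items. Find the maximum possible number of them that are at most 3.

8

Each value at 3 or below falls at least 40 − 3 = 37 short of the ceiling 40.
The ceiling total is 17 × 40 = 680, and we need 376, so at most ⌊(680 − 376)/37⌋ = 8 can be that low.
k = 8 is achieved by 8 values at 3 and 9 at 40, total 384; lower one of the 40's by 8 (still > 3) to reach 376.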